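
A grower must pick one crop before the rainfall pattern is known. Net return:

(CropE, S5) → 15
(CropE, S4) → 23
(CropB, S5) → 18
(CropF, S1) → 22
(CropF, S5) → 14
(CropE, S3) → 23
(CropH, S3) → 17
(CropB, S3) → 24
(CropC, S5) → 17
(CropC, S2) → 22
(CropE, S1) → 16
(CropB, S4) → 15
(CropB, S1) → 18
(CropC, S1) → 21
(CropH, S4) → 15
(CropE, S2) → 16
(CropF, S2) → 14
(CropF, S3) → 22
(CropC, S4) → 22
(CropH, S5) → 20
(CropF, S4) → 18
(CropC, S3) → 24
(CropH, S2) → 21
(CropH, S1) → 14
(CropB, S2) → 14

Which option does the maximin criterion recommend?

CropC

Row minima: CropB=14, CropC=17, CropH=14, CropE=15, CropF=14
Best worst-case = 17 → CropC.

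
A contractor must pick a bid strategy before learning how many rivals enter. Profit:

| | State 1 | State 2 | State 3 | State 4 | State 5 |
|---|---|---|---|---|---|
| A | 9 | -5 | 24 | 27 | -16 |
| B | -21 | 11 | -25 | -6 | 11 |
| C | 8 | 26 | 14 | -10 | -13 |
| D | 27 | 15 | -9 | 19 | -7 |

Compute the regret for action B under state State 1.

48

Best payoff under State 1 is 27.
Regret = 27 − (-21) = 48.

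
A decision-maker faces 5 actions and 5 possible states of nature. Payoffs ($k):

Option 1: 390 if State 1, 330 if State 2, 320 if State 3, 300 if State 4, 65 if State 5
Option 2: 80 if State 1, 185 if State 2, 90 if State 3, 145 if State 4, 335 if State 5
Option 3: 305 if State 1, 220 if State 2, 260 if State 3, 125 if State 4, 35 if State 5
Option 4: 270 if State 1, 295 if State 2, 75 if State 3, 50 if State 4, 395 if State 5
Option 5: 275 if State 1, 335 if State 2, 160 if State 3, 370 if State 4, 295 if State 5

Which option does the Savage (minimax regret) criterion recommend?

Option 5

Column bests: State 1=390, State 2=335, State 3=320, State 4=370, State 5=395.
Option 1 regrets: 0, 5, 0, 70, 330 → max 330
Option 2 regrets: 310, 150, 230, 225, 60 → max 310
Option 3 regrets: 85, 115, 60, 245, 360 → max 360
Option 4 regrets: 120, 40, 245, 320, 0 → max 320
Option 5 regrets: 115, 0, 160, 0, 100 → max 160
Smallest max regret = 160 → Option 5.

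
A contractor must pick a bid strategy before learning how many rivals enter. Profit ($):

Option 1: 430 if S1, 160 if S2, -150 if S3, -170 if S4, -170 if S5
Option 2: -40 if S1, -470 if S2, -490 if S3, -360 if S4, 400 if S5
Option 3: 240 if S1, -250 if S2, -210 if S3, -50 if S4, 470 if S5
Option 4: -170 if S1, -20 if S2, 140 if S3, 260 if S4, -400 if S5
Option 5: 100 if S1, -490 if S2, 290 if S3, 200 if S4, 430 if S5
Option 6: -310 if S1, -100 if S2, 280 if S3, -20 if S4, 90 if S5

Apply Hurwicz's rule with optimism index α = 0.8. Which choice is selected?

Option 1: 0.8·430 + 0.2·(-170) = 310
Option 2: 0.8·400 + 0.2·(-490) = 222
Option 3: 0.8·470 + 0.2·(-250) = 326
Option 4: 0.8·260 + 0.2·(-400) = 128
Option 5: 0.8·430 + 0.2·(-490) = 246
Option 6: 0.8·280 + 0.2·(-310) = 162
Highest Hurwicz score = 326 → Option 3.

Option 3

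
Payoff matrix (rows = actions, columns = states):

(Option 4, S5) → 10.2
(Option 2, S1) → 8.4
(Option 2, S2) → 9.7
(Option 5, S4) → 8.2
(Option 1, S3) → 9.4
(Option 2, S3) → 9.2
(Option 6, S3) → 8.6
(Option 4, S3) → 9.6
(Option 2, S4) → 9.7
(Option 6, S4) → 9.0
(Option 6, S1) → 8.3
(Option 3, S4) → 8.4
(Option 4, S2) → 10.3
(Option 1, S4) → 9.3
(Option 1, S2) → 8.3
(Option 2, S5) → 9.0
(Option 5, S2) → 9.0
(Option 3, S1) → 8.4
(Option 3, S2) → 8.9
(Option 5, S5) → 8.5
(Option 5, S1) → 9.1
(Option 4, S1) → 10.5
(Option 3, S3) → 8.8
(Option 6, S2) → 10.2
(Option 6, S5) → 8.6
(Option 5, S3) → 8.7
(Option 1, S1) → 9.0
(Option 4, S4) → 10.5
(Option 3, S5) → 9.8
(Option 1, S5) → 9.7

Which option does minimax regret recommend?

Option 4

Column bests: S1=10.5, S2=10.3, S3=9.6, S4=10.5, S5=10.2.
Option 1 regrets: 1.5, 2.0, 0.2, 1.2, 0.5 → max 2.0
Option 2 regrets: 2.1, 0.6, 0.4, 0.8, 1.2 → max 2.1
Option 3 regrets: 2.1, 1.4, 0.8, 2.1, 0.4 → max 2.1
Option 4 regrets: 0.0, 0.0, 0.0, 0.0, 0.0 → max 0.0
Option 5 regrets: 1.4, 1.3, 0.9, 2.3, 1.7 → max 2.3
Option 6 regrets: 2.2, 0.1, 1.0, 1.5, 1.6 → max 2.2
Smallest max regret = 0.0 → Option 4.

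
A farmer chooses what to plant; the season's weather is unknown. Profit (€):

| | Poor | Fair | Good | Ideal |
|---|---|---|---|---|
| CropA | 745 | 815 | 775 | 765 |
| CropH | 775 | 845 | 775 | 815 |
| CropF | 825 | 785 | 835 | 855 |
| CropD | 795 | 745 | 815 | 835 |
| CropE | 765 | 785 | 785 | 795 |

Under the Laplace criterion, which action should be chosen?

CropF

Row averages: CropA=775, CropH=802.5, CropF=825, CropD=797.5, CropE=782.5
Highest average = 825 → CropF.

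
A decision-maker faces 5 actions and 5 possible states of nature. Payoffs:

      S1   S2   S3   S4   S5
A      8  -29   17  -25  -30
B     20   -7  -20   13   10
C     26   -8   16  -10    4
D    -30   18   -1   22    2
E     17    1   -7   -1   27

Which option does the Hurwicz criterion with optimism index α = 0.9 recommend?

A: 0.9·17 + 0.1·(-30) = 12.3
B: 0.9·20 + 0.1·(-20) = 16
C: 0.9·26 + 0.1·(-10) = 22.4
D: 0.9·22 + 0.1·(-30) = 16.8
E: 0.9·27 + 0.1·(-7) = 23.6
Highest Hurwicz score = 23.6 → E.

E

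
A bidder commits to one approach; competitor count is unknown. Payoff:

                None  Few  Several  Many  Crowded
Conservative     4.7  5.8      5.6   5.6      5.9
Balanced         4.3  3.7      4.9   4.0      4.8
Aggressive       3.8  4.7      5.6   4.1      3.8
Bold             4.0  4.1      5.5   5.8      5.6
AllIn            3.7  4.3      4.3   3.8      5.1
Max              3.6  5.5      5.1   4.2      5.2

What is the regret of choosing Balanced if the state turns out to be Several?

0.7

Best payoff under Several is 5.6.
Regret = 5.6 − 4.9 = 0.7.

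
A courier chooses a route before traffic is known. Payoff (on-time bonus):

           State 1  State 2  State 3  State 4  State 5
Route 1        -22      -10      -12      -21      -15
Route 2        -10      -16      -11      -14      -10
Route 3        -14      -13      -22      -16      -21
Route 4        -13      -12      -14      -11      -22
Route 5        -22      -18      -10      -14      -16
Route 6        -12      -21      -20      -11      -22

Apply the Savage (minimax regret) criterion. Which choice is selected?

Column bests: State 1=-10, State 2=-10, State 3=-10, State 4=-11, State 5=-10.
Route 1 regrets: 12, 0, 2, 10, 5 → max 12
Route 2 regrets: 0, 6, 1, 3, 0 → max 6
Route 3 regrets: 4, 3, 12, 5, 11 → max 12
Route 4 regrets: 3, 2, 4, 0, 12 → max 12
Route 5 regrets: 12, 8, 0, 3, 6 → max 12
Route 6 regrets: 2, 11, 10, 0, 12 → max 12
Smallest max regret = 6 → Route 2.

Route 2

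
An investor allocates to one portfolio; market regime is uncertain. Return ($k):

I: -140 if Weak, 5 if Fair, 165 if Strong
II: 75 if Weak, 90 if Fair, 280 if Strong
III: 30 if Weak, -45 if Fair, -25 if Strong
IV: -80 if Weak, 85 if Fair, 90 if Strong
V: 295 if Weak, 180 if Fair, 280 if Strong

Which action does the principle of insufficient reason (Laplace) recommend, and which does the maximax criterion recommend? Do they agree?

Row averages: I=10, II=445/3, III=-40/3, IV=95/3, V=755/3
Highest average = 755/3 → V.
Row maxima: I=165, II=280, III=30, IV=90, V=295
Best best-case = 295 → V.

laplace → V; maximax → V (agree)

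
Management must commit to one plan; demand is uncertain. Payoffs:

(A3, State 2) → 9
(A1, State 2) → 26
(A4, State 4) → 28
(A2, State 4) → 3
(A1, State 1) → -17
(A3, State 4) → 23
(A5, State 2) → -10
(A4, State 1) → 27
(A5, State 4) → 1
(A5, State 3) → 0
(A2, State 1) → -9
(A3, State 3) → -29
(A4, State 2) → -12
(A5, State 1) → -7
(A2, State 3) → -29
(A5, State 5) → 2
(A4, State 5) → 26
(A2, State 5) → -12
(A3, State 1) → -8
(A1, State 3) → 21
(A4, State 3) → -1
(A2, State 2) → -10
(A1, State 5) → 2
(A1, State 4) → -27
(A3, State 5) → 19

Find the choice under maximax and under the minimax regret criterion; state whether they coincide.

maximax → A4; minimax regret → A5 (disagree)

Row maxima: A1=26, A2=3, A3=23, A4=28, A5=2
Best best-case = 28 → A4.
Column bests: State 1=27, State 2=26, State 3=21, State 4=28, State 5=26.
A1 regrets: 44, 0, 0, 55, 24 → max 55
A2 regrets: 36, 36, 50, 25, 38 → max 50
A3 regrets: 35, 17, 50, 5, 7 → max 50
A4 regrets: 0, 38, 22, 0, 0 → max 38
A5 regrets: 34, 36, 21, 27, 24 → max 36
Smallest max regret = 36 → A5.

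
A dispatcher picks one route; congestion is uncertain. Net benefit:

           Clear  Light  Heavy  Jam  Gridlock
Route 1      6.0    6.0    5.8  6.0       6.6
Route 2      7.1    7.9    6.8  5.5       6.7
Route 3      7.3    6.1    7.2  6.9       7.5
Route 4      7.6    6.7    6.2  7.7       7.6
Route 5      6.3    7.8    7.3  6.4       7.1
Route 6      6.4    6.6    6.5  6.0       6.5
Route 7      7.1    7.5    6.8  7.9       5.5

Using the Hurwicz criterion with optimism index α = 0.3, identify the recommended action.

Route 1: 0.3·6.6 + 0.7·5.8 = 6.04
Route 2: 0.3·7.9 + 0.7·5.5 = 6.22
Route 3: 0.3·7.5 + 0.7·6.1 = 6.52
Route 4: 0.3·7.7 + 0.7·6.2 = 6.65
Route 5: 0.3·7.8 + 0.7·6.3 = 6.75
Route 6: 0.3·6.6 + 0.7·6.0 = 6.18
Route 7: 0.3·7.9 + 0.7·5.5 = 6.22
Highest Hurwicz score = 6.75 → Route 5.

Route 5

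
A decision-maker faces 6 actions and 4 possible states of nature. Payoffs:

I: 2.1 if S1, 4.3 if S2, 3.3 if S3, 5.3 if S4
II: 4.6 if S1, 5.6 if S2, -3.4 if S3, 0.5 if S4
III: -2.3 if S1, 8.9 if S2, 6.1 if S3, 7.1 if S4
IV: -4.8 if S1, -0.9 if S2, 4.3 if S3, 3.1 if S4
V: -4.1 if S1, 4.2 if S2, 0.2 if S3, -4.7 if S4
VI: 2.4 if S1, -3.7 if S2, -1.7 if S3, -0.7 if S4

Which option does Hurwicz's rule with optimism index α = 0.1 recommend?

I

I: 0.1·5.3 + 0.9·2.1 = 2.42
II: 0.1·5.6 + 0.9·(-3.4) = -2.5
III: 0.1·8.9 + 0.9·(-2.3) = -1.18
IV: 0.1·4.3 + 0.9·(-4.8) = -3.89
V: 0.1·4.2 + 0.9·(-4.7) = -3.81
VI: 0.1·2.4 + 0.9·(-3.7) = -3.09
Highest Hurwicz score = 2.42 → I.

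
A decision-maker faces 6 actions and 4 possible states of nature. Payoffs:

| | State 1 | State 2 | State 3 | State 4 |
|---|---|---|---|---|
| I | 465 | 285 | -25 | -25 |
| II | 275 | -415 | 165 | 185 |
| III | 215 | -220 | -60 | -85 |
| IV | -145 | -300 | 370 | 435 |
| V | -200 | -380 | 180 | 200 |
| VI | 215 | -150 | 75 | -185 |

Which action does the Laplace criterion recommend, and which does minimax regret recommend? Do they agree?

Row averages: I=175, II=52.5, III=-37.5, IV=90, V=-50, VI=-11.25
Highest average = 175 → I.
Column bests: State 1=465, State 2=285, State 3=370, State 4=435.
I regrets: 0, 0, 395, 460 → max 460
II regrets: 190, 700, 205, 250 → max 700
III regrets: 250, 505, 430, 520 → max 520
IV regrets: 610, 585, 0, 0 → max 610
V regrets: 665, 665, 190, 235 → max 665
VI regrets: 250, 435, 295, 620 → max 620
Smallest max regret = 460 → I.

laplace → I; minimax regret → I (agree)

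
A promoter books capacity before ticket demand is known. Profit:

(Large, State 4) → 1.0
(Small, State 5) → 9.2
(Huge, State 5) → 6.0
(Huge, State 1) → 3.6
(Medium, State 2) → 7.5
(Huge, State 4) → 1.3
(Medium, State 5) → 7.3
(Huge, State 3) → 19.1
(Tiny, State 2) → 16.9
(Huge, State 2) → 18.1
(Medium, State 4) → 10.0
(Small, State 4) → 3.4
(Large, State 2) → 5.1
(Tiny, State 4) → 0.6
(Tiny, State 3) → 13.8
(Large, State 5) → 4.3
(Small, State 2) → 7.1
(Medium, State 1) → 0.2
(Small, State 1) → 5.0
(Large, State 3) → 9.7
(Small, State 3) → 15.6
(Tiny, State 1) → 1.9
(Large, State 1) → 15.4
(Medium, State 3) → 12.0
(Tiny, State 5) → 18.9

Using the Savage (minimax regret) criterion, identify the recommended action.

Column bests: State 1=15.4, State 2=18.1, State 3=19.1, State 4=10.0, State 5=18.9.
Tiny regrets: 13.5, 1.2, 5.3, 9.4, 0.0 → max 13.5
Small regrets: 10.4, 11.0, 3.5, 6.6, 9.7 → max 11.0
Medium regrets: 15.2, 10.6, 7.1, 0.0, 11.6 → max 15.2
Large regrets: 0.0, 13.0, 9.4, 9.0, 14.6 → max 14.6
Huge regrets: 11.8, 0.0, 0.0, 8.7, 12.9 → max 12.9
Smallest max regret = 11.0 → Small.

Small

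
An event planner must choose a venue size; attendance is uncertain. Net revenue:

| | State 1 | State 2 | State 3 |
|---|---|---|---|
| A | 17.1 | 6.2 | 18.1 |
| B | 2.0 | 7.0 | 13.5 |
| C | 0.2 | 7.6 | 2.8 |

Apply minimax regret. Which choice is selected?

A

Column bests: State 1=17.1, State 2=7.6, State 3=18.1.
A regrets: 0.0, 1.4, 0.0 → max 1.4
B regrets: 15.1, 0.6, 4.6 → max 15.1
C regrets: 16.9, 0.0, 15.3 → max 16.9
Smallest max regret = 1.4 → A.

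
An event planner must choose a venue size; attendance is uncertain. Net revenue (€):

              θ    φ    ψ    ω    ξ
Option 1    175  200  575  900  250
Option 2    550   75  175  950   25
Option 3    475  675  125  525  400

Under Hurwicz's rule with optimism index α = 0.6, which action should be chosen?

Option 1: 0.6·900 + 0.4·175 = 610
Option 2: 0.6·950 + 0.4·25 = 580
Option 3: 0.6·675 + 0.4·125 = 455
Highest Hurwicz score = 610 → Option 1.

Option 1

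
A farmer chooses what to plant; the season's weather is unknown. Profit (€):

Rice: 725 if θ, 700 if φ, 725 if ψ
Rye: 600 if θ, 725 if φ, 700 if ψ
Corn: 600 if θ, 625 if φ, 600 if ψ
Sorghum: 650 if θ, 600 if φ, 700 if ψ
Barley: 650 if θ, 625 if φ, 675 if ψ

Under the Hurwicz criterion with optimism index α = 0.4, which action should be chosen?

Rice

Rice: 0.4·725 + 0.6·700 = 710
Rye: 0.4·725 + 0.6·600 = 650
Corn: 0.4·625 + 0.6·600 = 610
Sorghum: 0.4·700 + 0.6·600 = 640
Barley: 0.4·675 + 0.6·625 = 645
Highest Hurwicz score = 710 → Rice.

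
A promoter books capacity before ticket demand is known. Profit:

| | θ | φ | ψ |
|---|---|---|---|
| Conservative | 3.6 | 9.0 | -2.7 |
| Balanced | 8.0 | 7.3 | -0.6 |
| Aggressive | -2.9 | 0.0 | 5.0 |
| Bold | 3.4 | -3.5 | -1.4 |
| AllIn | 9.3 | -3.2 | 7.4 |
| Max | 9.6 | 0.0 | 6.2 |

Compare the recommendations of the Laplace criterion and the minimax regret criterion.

Row averages: Conservative=3.3, Balanced=4.9, Aggressive=0.7, Bold=-0.5, AllIn=4.5, Max=79/15
Highest average = 79/15 → Max.
Column bests: θ=9.6, φ=9.0, ψ=7.4.
Conservative regrets: 6.0, 0.0, 10.1 → max 10.1
Balanced regrets: 1.6, 1.7, 8.0 → max 8.0
Aggressive regrets: 12.5, 9.0, 2.4 → max 12.5
Bold regrets: 6.2, 12.5, 8.8 → max 12.5
AllIn regrets: 0.3, 12.2, 0.0 → max 12.2
Max regrets: 0.0, 9.0, 1.2 → max 9.0
Smallest max regret = 8.0 → Balanced.

laplace → Max; minimax regret → Balanced (disagree)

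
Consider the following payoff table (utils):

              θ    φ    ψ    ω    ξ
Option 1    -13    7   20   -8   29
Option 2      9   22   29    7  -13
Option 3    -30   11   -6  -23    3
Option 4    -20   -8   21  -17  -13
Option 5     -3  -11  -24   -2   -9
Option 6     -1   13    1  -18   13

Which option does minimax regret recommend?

Column bests: θ=9, φ=22, ψ=29, ω=7, ξ=29.
Option 1 regrets: 22, 15, 9, 15, 0 → max 22
Option 2 regrets: 0, 0, 0, 0, 42 → max 42
Option 3 regrets: 39, 11, 35, 30, 26 → max 39
Option 4 regrets: 29, 30, 8, 24, 42 → max 42
Option 5 regrets: 12, 33, 53, 9, 38 → max 53
Option 6 regrets: 10, 9, 28, 25, 16 → max 28
Smallest max regret = 22 → Option 1.

Option 1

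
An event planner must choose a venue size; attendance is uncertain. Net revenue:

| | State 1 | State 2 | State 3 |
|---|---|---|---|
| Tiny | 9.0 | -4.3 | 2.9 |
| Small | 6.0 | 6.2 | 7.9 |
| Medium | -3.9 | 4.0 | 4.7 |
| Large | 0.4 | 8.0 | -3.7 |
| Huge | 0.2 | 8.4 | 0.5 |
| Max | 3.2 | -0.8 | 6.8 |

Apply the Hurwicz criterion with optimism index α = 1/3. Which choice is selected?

Small

Tiny: 1/3·9.0 + 2/3·(-4.3) = 2/15
Small: 1/3·7.9 + 2/3·6.0 = 199/30
Medium: 1/3·4.7 + 2/3·(-3.9) = -31/30
Large: 1/3·8.0 + 2/3·(-3.7) = 0.2
Huge: 1/3·8.4 + 2/3·0.2 = 44/15
Max: 1/3·6.8 + 2/3·(-0.8) = 26/15
Highest Hurwicz score = 199/30 → Small.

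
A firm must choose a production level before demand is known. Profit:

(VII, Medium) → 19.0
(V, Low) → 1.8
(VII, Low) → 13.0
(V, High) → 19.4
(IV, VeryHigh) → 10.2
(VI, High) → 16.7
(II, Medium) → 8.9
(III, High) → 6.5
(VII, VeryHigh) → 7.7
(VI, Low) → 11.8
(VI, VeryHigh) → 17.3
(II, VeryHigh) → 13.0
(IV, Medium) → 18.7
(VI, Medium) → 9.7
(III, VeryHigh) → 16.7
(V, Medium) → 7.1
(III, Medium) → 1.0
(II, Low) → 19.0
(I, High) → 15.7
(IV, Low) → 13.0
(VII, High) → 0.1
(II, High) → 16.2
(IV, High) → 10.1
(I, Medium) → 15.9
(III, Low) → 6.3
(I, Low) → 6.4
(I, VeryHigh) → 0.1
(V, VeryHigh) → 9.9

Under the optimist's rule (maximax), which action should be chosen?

V

Row maxima: I=15.9, II=19.0, III=16.7, IV=18.7, V=19.4, VI=17.3, VII=19.0
Best best-case = 19.4 → V.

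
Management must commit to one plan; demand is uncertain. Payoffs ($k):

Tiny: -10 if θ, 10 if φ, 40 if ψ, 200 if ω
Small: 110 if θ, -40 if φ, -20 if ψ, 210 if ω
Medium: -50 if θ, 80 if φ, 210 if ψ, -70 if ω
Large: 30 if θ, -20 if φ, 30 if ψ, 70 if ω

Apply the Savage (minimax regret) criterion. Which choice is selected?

Tiny

Column bests: θ=110, φ=80, ψ=210, ω=210.
Tiny regrets: 120, 70, 170, 10 → max 170
Small regrets: 0, 120, 230, 0 → max 230
Medium regrets: 160, 0, 0, 280 → max 280
Large regrets: 80, 100, 180, 140 → max 180
Smallest max regret = 170 → Tiny.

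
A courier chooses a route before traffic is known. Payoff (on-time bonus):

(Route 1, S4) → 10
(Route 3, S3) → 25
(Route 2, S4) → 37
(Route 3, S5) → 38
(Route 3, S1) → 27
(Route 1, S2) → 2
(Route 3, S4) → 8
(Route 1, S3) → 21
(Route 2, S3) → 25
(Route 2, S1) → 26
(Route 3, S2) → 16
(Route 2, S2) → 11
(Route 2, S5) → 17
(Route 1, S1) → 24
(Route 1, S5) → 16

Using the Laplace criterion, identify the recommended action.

Route 2

Row averages: Route 1=14.6, Route 2=23.2, Route 3=22.8
Highest average = 23.2 → Route 2.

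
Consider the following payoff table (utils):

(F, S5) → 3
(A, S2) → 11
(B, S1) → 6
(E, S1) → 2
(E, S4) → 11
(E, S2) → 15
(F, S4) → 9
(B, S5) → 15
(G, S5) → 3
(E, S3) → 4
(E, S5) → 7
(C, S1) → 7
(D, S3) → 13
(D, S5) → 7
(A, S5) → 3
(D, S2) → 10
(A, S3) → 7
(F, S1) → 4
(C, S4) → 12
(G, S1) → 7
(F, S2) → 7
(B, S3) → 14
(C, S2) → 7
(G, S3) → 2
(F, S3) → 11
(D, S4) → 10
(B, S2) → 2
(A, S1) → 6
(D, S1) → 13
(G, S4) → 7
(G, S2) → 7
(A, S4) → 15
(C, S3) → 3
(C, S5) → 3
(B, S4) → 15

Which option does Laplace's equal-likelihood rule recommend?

D

Row averages: A=8.4, B=10.4, C=6.4, D=10.6, E=7.8, F=6.8, G=5.2
Highest average = 10.6 → D.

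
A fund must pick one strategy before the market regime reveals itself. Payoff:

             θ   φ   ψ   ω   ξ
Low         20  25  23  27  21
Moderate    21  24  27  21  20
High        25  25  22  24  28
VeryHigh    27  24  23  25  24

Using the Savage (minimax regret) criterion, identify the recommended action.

VeryHigh

Column bests: θ=27, φ=25, ψ=27, ω=27, ξ=28.
Low regrets: 7, 0, 4, 0, 7 → max 7
Moderate regrets: 6, 1, 0, 6, 8 → max 8
High regrets: 2, 0, 5, 3, 0 → max 5
VeryHigh regrets: 0, 1, 4, 2, 4 → max 4
Smallest max regret = 4 → VeryHigh.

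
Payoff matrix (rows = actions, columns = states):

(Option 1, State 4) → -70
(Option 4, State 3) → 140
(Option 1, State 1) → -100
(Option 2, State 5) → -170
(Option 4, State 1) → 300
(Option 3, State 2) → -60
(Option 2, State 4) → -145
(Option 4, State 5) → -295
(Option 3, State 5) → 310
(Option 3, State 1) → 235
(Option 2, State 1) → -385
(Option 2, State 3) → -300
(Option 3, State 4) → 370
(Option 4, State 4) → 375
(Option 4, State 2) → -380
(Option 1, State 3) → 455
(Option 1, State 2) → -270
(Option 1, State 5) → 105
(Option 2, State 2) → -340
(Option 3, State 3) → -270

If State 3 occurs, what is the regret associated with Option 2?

Best payoff under State 3 is 455.
Regret = 455 − (-300) = 755.

755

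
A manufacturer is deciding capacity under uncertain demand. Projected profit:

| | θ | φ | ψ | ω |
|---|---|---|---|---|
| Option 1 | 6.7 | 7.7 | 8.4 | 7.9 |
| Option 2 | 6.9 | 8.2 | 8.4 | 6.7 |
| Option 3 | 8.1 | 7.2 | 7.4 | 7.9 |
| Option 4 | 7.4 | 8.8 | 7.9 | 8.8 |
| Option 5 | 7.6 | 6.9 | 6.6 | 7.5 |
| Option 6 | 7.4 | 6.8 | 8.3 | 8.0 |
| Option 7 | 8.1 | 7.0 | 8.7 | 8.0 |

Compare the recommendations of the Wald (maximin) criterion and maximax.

maximin → Option 4; maximax → Option 4 (agree)

Row minima: Option 1=6.7, Option 2=6.7, Option 3=7.2, Option 4=7.4, Option 5=6.6, Option 6=6.8, Option 7=7.0
Best worst-case = 7.4 → Option 4.
Row maxima: Option 1=8.4, Option 2=8.4, Option 3=8.1, Option 4=8.8, Option 5=7.6, Option 6=8.3, Option 7=8.7
Best best-case = 8.8 → Option 4.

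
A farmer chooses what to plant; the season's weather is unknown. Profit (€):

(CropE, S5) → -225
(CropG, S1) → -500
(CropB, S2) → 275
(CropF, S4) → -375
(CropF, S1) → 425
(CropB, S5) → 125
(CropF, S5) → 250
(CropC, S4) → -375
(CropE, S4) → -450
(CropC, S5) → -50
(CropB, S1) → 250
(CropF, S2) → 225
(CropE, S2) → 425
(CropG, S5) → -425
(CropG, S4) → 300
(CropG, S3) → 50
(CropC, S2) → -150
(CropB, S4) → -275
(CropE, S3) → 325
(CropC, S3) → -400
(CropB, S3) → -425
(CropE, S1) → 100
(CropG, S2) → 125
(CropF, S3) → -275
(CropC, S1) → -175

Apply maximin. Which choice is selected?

Row minima: CropB=-425, CropE=-450, CropC=-400, CropG=-500, CropF=-375
Best worst-case = -375 → CropF.

CropF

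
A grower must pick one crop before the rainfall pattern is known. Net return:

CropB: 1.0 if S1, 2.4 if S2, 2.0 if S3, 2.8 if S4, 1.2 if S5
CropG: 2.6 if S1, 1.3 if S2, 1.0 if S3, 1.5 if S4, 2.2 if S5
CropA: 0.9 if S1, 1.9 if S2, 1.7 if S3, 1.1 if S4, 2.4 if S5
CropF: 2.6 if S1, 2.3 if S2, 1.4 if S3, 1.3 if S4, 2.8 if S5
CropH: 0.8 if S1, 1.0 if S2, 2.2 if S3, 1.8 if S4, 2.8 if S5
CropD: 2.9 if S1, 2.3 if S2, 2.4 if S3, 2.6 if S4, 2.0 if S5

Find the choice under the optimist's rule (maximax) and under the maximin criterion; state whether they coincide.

maximax → CropD; maximin → CropD (agree)

Row maxima: CropB=2.8, CropG=2.6, CropA=2.4, CropF=2.8, CropH=2.8, CropD=2.9
Best best-case = 2.9 → CropD.
Row minima: CropB=1.0, CropG=1.0, CropA=0.9, CropF=1.3, CropH=0.8, CropD=2.0
Best worst-case = 2.0 → CropD.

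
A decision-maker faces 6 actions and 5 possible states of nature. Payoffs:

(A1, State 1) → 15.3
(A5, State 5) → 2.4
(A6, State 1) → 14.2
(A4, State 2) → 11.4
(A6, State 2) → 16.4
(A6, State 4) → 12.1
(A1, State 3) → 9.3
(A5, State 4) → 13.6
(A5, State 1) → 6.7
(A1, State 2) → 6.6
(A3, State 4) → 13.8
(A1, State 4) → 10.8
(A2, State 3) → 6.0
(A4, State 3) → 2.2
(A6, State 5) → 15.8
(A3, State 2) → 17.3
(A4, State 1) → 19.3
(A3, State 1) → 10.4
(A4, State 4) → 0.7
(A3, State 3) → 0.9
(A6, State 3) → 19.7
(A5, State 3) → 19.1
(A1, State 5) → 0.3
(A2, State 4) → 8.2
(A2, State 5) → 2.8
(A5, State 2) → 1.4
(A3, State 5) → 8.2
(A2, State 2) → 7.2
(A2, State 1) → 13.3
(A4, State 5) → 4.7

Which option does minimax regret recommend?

Column bests: State 1=19.3, State 2=17.3, State 3=19.7, State 4=13.8, State 5=15.8.
A1 regrets: 4.0, 10.7, 10.4, 3.0, 15.5 → max 15.5
A2 regrets: 6.0, 10.1, 13.7, 5.6, 13.0 → max 13.7
A3 regrets: 8.9, 0.0, 18.8, 0.0, 7.6 → max 18.8
A4 regrets: 0.0, 5.9, 17.5, 13.1, 11.1 → max 17.5
A5 regrets: 12.6, 15.9, 0.6, 0.2, 13.4 → max 15.9
A6 regrets: 5.1, 0.9, 0.0, 1.7, 0.0 → max 5.1
Smallest max regret = 5.1 → A6.

A6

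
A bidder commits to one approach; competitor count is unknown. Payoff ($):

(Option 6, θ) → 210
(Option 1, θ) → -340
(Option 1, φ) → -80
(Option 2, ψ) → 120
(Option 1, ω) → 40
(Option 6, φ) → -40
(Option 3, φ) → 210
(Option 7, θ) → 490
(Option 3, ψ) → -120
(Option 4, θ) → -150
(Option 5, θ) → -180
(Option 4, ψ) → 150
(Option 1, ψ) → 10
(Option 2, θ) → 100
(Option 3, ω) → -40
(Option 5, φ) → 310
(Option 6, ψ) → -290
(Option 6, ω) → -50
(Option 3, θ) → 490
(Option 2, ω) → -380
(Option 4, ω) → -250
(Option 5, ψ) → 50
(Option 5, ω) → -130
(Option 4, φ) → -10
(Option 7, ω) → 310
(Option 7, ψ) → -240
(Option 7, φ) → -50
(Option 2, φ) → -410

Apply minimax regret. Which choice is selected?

Column bests: θ=490, φ=310, ψ=150, ω=310.
Option 1 regrets: 830, 390, 140, 270 → max 830
Option 2 regrets: 390, 720, 30, 690 → max 720
Option 3 regrets: 0, 100, 270, 350 → max 350
Option 4 regrets: 640, 320, 0, 560 → max 640
Option 5 regrets: 670, 0, 100, 440 → max 670
Option 6 regrets: 280, 350, 440, 360 → max 440
Option 7 regrets: 0, 360, 390, 0 → max 390
Smallest max regret = 350 → Option 3.

Option 3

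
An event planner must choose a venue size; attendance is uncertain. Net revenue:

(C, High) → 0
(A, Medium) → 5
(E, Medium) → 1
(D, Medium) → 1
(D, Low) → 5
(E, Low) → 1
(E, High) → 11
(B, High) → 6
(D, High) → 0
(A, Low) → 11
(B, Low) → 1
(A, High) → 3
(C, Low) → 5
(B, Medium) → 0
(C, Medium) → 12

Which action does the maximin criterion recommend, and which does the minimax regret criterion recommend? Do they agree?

maximin → A; minimax regret → A (agree)

Row minima: A=3, B=0, C=0, D=0, E=1
Best worst-case = 3 → A.
Column bests: Low=11, Medium=12, High=11.
A regrets: 0, 7, 8 → max 8
B regrets: 10, 12, 5 → max 12
C regrets: 6, 0, 11 → max 11
D regrets: 6, 11, 11 → max 11
E regrets: 10, 11, 0 → max 11
Smallest max regret = 8 → A.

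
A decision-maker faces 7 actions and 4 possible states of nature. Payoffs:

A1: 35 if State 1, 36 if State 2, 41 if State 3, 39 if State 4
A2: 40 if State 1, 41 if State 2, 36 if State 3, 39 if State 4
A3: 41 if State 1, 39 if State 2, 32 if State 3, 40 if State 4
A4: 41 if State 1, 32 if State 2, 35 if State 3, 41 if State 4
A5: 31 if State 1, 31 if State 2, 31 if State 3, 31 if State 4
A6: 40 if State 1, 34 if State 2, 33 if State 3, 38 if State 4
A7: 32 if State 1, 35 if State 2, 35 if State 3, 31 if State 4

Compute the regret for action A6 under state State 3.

8

Best payoff under State 3 is 41.
Regret = 41 − 33 = 8.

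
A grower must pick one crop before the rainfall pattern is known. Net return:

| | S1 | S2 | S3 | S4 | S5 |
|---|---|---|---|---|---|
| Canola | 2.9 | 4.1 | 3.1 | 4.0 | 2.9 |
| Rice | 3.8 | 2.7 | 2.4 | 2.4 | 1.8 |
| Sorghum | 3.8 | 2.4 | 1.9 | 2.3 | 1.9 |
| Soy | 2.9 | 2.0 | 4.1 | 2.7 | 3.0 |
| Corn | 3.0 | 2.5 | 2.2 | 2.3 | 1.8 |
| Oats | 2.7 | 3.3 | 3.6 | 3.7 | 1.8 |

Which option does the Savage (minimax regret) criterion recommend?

Column bests: S1=3.8, S2=4.1, S3=4.1, S4=4.0, S5=3.0.
Canola regrets: 0.9, 0.0, 1.0, 0.0, 0.1 → max 1.0
Rice regrets: 0.0, 1.4, 1.7, 1.6, 1.2 → max 1.7
Sorghum regrets: 0.0, 1.7, 2.2, 1.7, 1.1 → max 2.2
Soy regrets: 0.9, 2.1, 0.0, 1.3, 0.0 → max 2.1
Corn regrets: 0.8, 1.6, 1.9, 1.7, 1.2 → max 1.9
Oats regrets: 1.1, 0.8, 0.5, 0.3, 1.2 → max 1.2
Smallest max regret = 1.0 → Canola.

Canola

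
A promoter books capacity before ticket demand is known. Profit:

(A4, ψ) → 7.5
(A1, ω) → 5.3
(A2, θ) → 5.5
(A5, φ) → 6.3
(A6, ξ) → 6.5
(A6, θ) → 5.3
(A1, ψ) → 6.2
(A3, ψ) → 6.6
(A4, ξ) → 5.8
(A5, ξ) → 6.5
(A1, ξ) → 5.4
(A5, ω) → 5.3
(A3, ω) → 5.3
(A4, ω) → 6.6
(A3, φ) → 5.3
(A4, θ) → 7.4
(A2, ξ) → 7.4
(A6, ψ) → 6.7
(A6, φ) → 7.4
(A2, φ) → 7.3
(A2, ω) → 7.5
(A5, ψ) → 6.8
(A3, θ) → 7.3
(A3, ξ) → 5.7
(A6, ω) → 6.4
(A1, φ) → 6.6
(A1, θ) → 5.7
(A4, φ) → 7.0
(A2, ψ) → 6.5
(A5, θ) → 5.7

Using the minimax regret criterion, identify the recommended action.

Column bests: θ=7.4, φ=7.4, ψ=7.5, ω=7.5, ξ=7.4.
A1 regrets: 1.7, 0.8, 1.3, 2.2, 2.0 → max 2.2
A2 regrets: 1.9, 0.1, 1.0, 0.0, 0.0 → max 1.9
A3 regrets: 0.1, 2.1, 0.9, 2.2, 1.7 → max 2.2
A4 regrets: 0.0, 0.4, 0.0, 0.9, 1.6 → max 1.6
A5 regrets: 1.7, 1.1, 0.7, 2.2, 0.9 → max 2.2
A6 regrets: 2.1, 0.0, 0.8, 1.1, 0.9 → max 2.1
Smallest max regret = 1.6 → A4.

A4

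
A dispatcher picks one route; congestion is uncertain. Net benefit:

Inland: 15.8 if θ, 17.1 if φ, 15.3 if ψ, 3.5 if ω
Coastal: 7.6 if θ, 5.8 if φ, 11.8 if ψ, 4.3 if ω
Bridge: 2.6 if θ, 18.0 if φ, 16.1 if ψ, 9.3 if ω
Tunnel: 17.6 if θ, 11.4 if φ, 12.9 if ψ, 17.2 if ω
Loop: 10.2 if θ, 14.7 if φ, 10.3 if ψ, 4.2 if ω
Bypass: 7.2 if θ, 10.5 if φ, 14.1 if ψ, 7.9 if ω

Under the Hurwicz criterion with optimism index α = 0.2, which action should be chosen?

Tunnel

Inland: 0.2·17.1 + 0.8·3.5 = 6.22
Coastal: 0.2·11.8 + 0.8·4.3 = 5.8
Bridge: 0.2·18.0 + 0.8·2.6 = 5.68
Tunnel: 0.2·17.6 + 0.8·11.4 = 12.64
Loop: 0.2·14.7 + 0.8·4.2 = 6.3
Bypass: 0.2·14.1 + 0.8·7.2 = 8.58
Highest Hurwicz score = 12.64 → Tunnel.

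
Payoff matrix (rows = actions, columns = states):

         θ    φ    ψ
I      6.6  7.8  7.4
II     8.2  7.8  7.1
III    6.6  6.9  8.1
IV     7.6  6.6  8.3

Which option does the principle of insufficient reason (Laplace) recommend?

Row averages: I=109/15, II=7.7, III=7.2, IV=7.5
Highest average = 7.7 → II.

II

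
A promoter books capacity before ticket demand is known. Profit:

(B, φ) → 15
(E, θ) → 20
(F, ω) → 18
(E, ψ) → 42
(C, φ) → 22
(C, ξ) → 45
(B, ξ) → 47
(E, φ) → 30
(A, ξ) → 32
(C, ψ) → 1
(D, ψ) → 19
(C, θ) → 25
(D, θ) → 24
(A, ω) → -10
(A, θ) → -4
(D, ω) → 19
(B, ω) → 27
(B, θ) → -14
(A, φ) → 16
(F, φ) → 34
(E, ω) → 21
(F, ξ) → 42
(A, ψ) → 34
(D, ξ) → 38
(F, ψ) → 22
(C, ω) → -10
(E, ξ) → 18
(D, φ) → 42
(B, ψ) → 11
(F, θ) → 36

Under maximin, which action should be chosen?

D

Row minima: A=-10, B=-14, C=-10, D=19, E=18, F=18
Best worst-case = 19 → D.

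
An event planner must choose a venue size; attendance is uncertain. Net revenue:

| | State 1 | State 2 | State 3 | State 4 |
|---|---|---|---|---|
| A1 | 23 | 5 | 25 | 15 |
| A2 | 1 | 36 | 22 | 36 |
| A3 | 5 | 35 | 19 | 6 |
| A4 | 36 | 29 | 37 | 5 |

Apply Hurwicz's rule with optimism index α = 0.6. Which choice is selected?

A1: 0.6·25 + 0.4·5 = 17
A2: 0.6·36 + 0.4·1 = 22
A3: 0.6·35 + 0.4·5 = 23
A4: 0.6·37 + 0.4·5 = 24.2
Highest Hurwicz score = 24.2 → A4.

A4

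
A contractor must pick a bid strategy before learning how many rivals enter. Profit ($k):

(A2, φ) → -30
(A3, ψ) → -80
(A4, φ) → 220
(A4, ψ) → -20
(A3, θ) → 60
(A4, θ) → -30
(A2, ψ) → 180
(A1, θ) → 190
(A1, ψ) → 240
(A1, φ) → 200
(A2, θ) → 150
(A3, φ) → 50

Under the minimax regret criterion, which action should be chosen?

Column bests: θ=190, φ=220, ψ=240.
A1 regrets: 0, 20, 0 → max 20
A2 regrets: 40, 250, 60 → max 250
A3 regrets: 130, 170, 320 → max 320
A4 regrets: 220, 0, 260 → max 260
Smallest max regret = 20 → A1.

A1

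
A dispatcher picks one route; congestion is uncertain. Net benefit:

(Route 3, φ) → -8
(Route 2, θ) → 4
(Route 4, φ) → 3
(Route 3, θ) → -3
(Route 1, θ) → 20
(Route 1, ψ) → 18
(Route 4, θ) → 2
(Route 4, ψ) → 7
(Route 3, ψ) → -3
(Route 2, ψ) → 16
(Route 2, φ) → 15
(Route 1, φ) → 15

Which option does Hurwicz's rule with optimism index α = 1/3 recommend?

Route 1: 1/3·20 + 2/3·15 = 50/3
Route 2: 1/3·16 + 2/3·4 = 8
Route 3: 1/3·(-3) + 2/3·(-8) = -19/3
Route 4: 1/3·7 + 2/3·2 = 11/3
Highest Hurwicz score = 50/3 → Route 1.

Route 1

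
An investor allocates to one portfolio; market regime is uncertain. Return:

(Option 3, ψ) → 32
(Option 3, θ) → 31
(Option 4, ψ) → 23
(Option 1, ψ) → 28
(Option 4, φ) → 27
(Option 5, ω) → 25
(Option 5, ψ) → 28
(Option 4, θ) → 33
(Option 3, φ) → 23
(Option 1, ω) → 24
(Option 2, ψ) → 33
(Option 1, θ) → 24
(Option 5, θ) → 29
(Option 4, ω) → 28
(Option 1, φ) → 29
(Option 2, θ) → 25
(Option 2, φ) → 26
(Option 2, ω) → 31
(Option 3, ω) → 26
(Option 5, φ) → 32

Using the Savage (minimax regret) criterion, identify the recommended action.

Column bests: θ=33, φ=32, ψ=33, ω=31.
Option 1 regrets: 9, 3, 5, 7 → max 9
Option 2 regrets: 8, 6, 0, 0 → max 8
Option 3 regrets: 2, 9, 1, 5 → max 9
Option 4 regrets: 0, 5, 10, 3 → max 10
Option 5 regrets: 4, 0, 5, 6 → max 6
Smallest max regret = 6 → Option 5.

Option 5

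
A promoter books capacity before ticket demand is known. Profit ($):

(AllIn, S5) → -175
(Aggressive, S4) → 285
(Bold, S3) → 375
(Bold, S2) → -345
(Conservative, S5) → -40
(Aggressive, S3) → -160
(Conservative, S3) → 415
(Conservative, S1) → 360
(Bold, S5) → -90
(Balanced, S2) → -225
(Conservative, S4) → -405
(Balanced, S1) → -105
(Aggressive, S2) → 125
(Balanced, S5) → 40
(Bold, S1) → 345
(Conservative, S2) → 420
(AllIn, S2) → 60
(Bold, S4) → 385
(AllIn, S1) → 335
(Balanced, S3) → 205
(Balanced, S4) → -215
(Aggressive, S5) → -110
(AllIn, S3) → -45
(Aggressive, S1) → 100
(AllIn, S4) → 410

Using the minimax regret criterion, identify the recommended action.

Column bests: S1=360, S2=420, S3=415, S4=410, S5=40.
Conservative regrets: 0, 0, 0, 815, 80 → max 815
Balanced regrets: 465, 645, 210, 625, 0 → max 645
Aggressive regrets: 260, 295, 575, 125, 150 → max 575
Bold regrets: 15, 765, 40, 25, 130 → max 765
AllIn regrets: 25, 360, 460, 0, 215 → max 460
Smallest max regret = 460 → AllIn.

AllIn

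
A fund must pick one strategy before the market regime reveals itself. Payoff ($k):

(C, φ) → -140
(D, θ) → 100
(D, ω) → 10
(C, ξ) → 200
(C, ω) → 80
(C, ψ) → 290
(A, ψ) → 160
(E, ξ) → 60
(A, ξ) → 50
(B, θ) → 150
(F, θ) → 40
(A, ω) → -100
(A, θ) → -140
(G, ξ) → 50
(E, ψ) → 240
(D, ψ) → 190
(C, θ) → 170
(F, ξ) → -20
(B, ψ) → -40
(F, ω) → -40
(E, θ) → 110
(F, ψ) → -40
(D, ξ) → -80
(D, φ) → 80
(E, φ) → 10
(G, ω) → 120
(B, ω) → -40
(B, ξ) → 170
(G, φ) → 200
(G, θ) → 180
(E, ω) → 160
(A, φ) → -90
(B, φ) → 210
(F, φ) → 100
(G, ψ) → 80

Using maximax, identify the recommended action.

C

Row maxima: A=160, B=210, C=290, D=190, E=240, F=100, G=200
Best best-case = 290 → C.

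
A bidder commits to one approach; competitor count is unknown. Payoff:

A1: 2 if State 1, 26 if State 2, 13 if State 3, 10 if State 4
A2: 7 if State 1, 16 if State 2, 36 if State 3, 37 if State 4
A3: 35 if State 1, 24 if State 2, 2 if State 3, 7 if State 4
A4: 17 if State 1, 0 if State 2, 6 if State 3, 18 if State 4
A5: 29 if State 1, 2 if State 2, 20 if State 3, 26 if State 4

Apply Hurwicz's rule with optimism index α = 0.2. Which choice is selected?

A2

A1: 0.2·26 + 0.8·2 = 6.8
A2: 0.2·37 + 0.8·7 = 13
A3: 0.2·35 + 0.8·2 = 8.6
A4: 0.2·18 + 0.8·0 = 3.6
A5: 0.2·29 + 0.8·2 = 7.4
Highest Hurwicz score = 13 → A2.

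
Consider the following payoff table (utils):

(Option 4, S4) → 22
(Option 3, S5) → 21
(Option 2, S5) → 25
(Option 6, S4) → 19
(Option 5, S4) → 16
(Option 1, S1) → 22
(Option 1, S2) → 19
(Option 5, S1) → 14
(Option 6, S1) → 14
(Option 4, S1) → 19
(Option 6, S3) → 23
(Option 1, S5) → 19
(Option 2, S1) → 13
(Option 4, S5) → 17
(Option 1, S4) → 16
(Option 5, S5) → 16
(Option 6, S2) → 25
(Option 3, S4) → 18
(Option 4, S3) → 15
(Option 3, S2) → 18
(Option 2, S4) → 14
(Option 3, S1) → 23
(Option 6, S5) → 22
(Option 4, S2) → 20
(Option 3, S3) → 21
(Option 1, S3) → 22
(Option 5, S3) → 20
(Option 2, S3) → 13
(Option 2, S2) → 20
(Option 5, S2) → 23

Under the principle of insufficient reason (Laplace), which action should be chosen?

Row averages: Option 1=19.6, Option 2=17, Option 3=20.2, Option 4=18.6, Option 5=17.8, Option 6=20.6
Highest average = 20.6 → Option 6.

Option 6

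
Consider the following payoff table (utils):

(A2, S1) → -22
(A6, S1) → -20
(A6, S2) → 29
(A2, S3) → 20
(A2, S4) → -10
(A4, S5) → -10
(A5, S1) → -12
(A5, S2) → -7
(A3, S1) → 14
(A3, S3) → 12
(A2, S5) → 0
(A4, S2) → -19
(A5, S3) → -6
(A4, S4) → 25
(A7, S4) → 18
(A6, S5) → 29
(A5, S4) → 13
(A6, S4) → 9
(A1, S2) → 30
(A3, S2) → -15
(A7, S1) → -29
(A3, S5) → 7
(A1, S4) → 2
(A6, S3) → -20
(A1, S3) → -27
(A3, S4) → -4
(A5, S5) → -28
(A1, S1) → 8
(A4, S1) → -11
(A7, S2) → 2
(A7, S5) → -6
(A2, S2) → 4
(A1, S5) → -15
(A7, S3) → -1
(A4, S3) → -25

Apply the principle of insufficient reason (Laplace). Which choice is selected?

Row averages: A1=-0.4, A2=-1.6, A3=2.8, A4=-8, A5=-8, A6=5.4, A7=-3.2
Highest average = 5.4 → A6.

A6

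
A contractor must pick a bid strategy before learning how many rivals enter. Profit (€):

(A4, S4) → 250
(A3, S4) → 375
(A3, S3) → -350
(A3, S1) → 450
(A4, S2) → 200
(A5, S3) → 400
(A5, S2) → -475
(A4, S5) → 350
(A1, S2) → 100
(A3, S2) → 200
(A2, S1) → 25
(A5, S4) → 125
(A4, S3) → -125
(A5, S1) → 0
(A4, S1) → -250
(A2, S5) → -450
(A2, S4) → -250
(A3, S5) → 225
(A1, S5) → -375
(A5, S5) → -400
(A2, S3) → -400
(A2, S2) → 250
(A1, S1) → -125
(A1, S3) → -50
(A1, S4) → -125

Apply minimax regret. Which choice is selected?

Column bests: S1=450, S2=250, S3=400, S4=375, S5=350.
A1 regrets: 575, 150, 450, 500, 725 → max 725
A2 regrets: 425, 0, 800, 625, 800 → max 800
A3 regrets: 0, 50, 750, 0, 125 → max 750
A4 regrets: 700, 50, 525, 125, 0 → max 700
A5 regrets: 450, 725, 0, 250, 750 → max 750
Smallest max regret = 700 → A4.

A4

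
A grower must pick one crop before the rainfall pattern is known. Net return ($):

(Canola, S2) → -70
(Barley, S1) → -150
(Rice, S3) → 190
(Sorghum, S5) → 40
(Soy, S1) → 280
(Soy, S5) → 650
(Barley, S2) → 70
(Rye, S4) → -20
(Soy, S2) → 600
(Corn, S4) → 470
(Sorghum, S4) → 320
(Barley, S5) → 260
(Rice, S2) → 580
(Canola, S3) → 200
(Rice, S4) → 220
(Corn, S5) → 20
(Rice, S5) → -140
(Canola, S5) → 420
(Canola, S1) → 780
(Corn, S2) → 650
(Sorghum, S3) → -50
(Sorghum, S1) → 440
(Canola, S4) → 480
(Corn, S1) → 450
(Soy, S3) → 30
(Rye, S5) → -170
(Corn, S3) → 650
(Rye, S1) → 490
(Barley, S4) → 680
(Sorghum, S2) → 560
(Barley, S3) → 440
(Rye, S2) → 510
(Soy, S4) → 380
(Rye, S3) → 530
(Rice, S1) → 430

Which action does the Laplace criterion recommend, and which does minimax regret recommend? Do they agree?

laplace → Corn; minimax regret → Soy (disagree)

Row averages: Corn=448, Barley=260, Canola=362, Sorghum=262, Rye=268, Soy=388, Rice=256
Highest average = 448 → Corn.
Column bests: S1=780, S2=650, S3=650, S4=680, S5=650.
Corn regrets: 330, 0, 0, 210, 630 → max 630
Barley regrets: 930, 580, 210, 0, 390 → max 930
Canola regrets: 0, 720, 450, 200, 230 → max 720
Sorghum regrets: 340, 90, 700, 360, 610 → max 700
Rye regrets: 290, 140, 120, 700, 820 → max 820
Soy regrets: 500, 50, 620, 300, 0 → max 620
Rice regrets: 350, 70, 460, 460, 790 → max 790
Smallest max regret = 620 → Soy.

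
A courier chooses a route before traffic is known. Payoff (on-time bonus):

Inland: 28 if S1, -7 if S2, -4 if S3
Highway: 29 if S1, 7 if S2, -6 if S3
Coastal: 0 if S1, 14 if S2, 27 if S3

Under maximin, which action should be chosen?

Coastal

Row minima: Inland=-7, Highway=-6, Coastal=0
Best worst-case = 0 → Coastal.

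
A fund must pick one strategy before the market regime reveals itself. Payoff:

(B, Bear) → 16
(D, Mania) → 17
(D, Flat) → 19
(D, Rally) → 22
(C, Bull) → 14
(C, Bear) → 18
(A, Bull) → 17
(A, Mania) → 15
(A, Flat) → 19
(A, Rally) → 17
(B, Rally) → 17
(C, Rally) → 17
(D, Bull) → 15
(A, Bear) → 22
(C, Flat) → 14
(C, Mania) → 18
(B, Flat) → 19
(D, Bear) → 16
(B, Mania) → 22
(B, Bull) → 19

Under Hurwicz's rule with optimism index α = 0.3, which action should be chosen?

B

A: 0.3·22 + 0.7·15 = 17.1
B: 0.3·22 + 0.7·16 = 17.8
C: 0.3·18 + 0.7·14 = 15.2
D: 0.3·22 + 0.7·15 = 17.1
Highest Hurwicz score = 17.8 → B.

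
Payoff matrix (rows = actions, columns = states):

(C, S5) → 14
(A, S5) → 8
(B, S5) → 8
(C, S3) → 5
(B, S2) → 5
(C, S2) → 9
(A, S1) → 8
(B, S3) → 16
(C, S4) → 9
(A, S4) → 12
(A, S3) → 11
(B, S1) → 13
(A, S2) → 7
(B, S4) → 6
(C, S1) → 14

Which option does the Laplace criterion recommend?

C

Row averages: A=9.2, B=9.6, C=10.2
Highest average = 10.2 → C.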